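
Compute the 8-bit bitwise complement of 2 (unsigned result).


~0b10 = 0b11111101 = 253 (8-bit unsigned)

253


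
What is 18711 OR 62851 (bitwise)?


0b100100100010111 | 0b1111010110000011 = 0b1111110110010111 = 64919

64919


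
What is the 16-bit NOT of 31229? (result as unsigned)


~0b111100111111101 = 0b1000011000000010 = 34306 (16-bit unsigned)

34306


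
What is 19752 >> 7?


0b100110100101000 >> 7 = 0b10011010 = 154

154


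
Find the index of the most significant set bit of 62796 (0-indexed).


0b1111010101001100. Highest set bit at position 15

15


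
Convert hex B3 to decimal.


B3 hex = 179 decimal

179


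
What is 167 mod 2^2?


167 & 3 = 3

3


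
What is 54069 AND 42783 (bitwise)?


0b1101001100110101 & 0b1010011100011111 = 0b1000001100010101 = 33557

33557


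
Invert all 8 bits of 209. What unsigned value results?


209 ^ 255 = 46

46


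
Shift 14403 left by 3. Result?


0b11100001000011 << 3 = 0b11100001000011000 = 115224

115224


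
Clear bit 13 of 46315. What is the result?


46315 & ~(1 << 13) = 38123

38123


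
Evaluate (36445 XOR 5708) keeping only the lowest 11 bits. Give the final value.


Step 1: 36445 ^ 5708 = 38929
Step 2: 38929 & 2047 = 17

17


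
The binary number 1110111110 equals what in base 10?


1110111110 in decimal = 958

958


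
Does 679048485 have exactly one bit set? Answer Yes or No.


0b101000011110010111010100100101. Multiple bits set => No

No


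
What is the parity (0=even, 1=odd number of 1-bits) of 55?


0b110111 has 5 ones => parity 1

1


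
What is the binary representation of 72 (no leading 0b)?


72 = 1001000 in binary

1001000


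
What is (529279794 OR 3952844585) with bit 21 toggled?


Step 1: 529279794 | 3952844585 = 4288659259
Step 2: 4288659259 ^ (1 << 21) = 4288659259 ^ 2097152 = 4290756411

4290756411


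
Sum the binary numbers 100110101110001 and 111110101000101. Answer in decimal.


100110101110001 + 111110101000101 = 1100101010110110 = 51894

51894


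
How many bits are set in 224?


0b11100000 has 3 set bits

3


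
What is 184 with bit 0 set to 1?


184 | (1 << 0) = 184 | 1 = 185

185


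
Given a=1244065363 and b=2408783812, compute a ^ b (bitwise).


1244065363 ^ 2408783812 = 3317035415

3317035415


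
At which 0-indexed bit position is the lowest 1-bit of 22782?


0b101100011111110. Lowest set bit at position 1

1


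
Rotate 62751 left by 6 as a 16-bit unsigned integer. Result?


Rotate 0b1111010100011111 left by 6 (16-bit) = 0b100011111111101 = 18429

18429


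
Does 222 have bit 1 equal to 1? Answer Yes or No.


0b11011110, bit 1 = 1. Yes

Yes


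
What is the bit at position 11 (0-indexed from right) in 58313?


0b1110001111001001, position 11 = 0

0


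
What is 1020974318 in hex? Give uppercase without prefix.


1020974318 = 3CDAD4EE hex

3CDAD4EE


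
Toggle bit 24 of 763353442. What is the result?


763353442 ^ (1 << 24) = 763353442 ^ 16777216 = 746576226

746576226


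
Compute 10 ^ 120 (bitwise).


0b1010 ^ 0b1111000 = 0b1110010 = 114

114


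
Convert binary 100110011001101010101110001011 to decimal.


100110011001101010101110001011 in decimal = 644262795

644262795


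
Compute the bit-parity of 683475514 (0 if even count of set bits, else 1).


0b101000101111010000001000111010 has 13 ones => parity 1

1


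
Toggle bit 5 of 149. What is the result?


149 ^ (1 << 5) = 149 ^ 32 = 181

181


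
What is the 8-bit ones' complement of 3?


3 ^ 255 = 252

252


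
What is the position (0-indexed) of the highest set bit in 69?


0b1000101. Highest set bit at position 6

6


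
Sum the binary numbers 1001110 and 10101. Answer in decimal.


1001110 + 10101 = 1100011 = 99

99


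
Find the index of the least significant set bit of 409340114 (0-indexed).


0b11000011001100000100011010010. Lowest set bit at position 1

1


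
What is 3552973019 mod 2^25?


3552973019 & 33554431 = 29757659

29757659


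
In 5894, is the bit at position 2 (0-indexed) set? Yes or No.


0b1011100000110, bit 2 = 1. Yes

Yes


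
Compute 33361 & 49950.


0b1000001001010001 & 0b1100001100011110 = 0b1000001000010000 = 33296

33296


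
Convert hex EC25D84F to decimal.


EC25D84F hex = 3961903183 decimal

3961903183


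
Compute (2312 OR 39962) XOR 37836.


Step 1: 2312 | 39962 = 40218
Step 2: 40218 ^ 37836 = 3798

3798


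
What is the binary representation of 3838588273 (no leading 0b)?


3838588273 = 11100100110011000011010101110001 in binary

11100100110011000011010101110001


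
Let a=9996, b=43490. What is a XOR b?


9996 ^ 43490 = 36590

36590


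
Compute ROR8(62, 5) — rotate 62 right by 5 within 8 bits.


Rotate 0b111110 right by 5 (8-bit) = 0b11110001 = 241

241


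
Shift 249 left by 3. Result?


0b11111001 << 3 = 0b11111001000 = 1992

1992


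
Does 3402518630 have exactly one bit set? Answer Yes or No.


0b11001010110011100101000001100110. Multiple bits set => No

No


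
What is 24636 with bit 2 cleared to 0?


24636 & ~(1 << 2) = 24632

24632


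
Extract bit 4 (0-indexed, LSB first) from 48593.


0b1011110111010001, position 4 = 1

1


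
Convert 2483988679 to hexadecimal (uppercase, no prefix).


2483988679 = 940EA8C7 hex

940EA8C7


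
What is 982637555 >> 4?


0b111010100100011101101111110011 >> 4 = 0b11101010010001110110111111 = 61414847

61414847


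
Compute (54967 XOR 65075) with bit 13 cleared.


Step 1: 54967 ^ 65075 = 10372
Step 2: 10372 & ~(1 << 13) = 2180

2180


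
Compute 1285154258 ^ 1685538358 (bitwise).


0b1001100100110011110010111010010 ^ 0b1100100011101110100011000110110 = 0b101000111011101010001111100100 = 686728164

686728164


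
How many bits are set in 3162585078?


0b10111100100000010011011111110110 has 18 set bits

18


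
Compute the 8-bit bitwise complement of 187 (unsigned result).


~0b10111011 = 0b1000100 = 68 (8-bit unsigned)

68


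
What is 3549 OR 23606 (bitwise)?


0b110111011101 | 0b101110000110110 = 0b101110111111111 = 24063

24063


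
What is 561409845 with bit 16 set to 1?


561409845 | (1 << 16) = 561409845 | 65536 = 561475381

561475381


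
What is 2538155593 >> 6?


0b10010111010010010010111001001001 >> 6 = 0b10010111010010010010111001 = 39658681

39658681


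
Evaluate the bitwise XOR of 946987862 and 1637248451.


0b111000011100011110001101010110 ^ 0b1100001100101100110110111000011 = 0b1011001111001111000111010010101 = 1508347541

1508347541


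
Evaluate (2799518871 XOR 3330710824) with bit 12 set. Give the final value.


Step 1: 2799518871 ^ 3330710824 = 1616632255
Step 2: 1616632255 | (1 << 12) = 1616632255 | 4096 = 1616632255

1616632255


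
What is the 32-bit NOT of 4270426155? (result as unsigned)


~0b11111110100010011000100000101011 = 0b1011101100111011111010100 = 24541140 (32-bit unsigned)

24541140


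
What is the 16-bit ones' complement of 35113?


35113 ^ 65535 = 30422

30422


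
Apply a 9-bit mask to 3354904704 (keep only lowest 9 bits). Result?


3354904704 & 511 = 128

128


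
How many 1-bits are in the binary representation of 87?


0b1010111 has 5 set bits

5


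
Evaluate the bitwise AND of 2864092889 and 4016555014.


0b10101010101101101001011011011001 & 0b11101111011001111100010000000110 = 0b10101010001001101000010000000000 = 2854650880

2854650880


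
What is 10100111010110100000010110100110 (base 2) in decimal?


10100111010110100000010110100110 in decimal = 2807694758

2807694758


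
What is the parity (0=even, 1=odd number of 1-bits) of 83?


0b1010011 has 4 ones => parity 0

0


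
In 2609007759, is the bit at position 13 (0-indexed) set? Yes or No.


0b10011011100000100100110010001111, bit 13 = 0. No

No


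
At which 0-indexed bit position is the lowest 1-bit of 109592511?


0b110100010000011111110111111. Lowest set bit at position 0

0


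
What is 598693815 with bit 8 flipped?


598693815 ^ (1 << 8) = 598693815 ^ 256 = 598693559

598693559


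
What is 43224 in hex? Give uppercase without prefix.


43224 = A8D8 hex

A8D8


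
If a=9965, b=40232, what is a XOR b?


9965 ^ 40232 = 48069

48069


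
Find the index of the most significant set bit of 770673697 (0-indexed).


0b101101111011111000110000100001. Highest set bit at position 29

29


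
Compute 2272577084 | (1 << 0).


2272577084 | (1 << 0) = 2272577084 | 1 = 2272577085

2272577085


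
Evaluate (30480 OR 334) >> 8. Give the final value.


Step 1: 30480 | 334 = 30558
Step 2: 30558 >> 8 = 119

119


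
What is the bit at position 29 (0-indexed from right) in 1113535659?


0b1000010010111110011010010101011, position 29 = 0

0


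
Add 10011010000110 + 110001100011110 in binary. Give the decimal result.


10011010000110 + 110001100011110 = 1000100110100100 = 35236

35236


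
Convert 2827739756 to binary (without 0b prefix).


2827739756 = 10101000100010111110001001101100 in binary

10101000100010111110001001101100


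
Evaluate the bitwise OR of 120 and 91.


0b1111000 | 0b1011011 = 0b1111011 = 123

123


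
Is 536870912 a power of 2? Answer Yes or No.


0b100000000000000000000000000000. Only one bit set => Yes

Yes


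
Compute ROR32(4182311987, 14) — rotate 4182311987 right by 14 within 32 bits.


Rotate 0b11111001010010010000010000110011 right by 14 (32-bit) = 0b10000110011111110010100100100 = 282060068

282060068


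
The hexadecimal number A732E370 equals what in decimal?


A732E370 hex = 2805130096 decimal

2805130096


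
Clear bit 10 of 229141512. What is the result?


229141512 & ~(1 << 10) = 229140488

229140488


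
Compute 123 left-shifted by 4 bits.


0b1111011 << 4 = 0b11110110000 = 1968

1968


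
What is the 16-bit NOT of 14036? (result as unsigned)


~0b11011011010100 = 0b1100100100101011 = 51499 (16-bit unsigned)

51499


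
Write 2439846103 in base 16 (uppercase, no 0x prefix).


2439846103 = 916D18D7 hex

916D18D7


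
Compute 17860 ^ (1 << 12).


17860 ^ (1 << 12) = 17860 ^ 4096 = 21956

21956


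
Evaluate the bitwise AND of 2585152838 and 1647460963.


0b10011010000101100100110101000110 & 0b1100010001100100100001001100011 = 0b10000100100100000001000010 = 34750530

34750530


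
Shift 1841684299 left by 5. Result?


0b1101101110001011101111101001011 << 5 = 0b110110111000101110111110100101100000 = 58933897568

58933897568


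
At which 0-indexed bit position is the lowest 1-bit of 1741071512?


0b1100111110001101010010010011000. Lowest set bit at position 3

3


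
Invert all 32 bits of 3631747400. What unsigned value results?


3631747400 ^ 4294967295 = 663219895

663219895


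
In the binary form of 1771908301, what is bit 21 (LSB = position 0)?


0b1101001100111010010110011001101, position 21 = 0

0


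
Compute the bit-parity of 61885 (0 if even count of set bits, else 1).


0b1111000110111101 has 11 ones => parity 1

1


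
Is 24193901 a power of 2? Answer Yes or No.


0b1011100010010101101101101. Multiple bits set => No

No


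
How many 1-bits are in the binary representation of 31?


0b11111 has 5 set bits

5


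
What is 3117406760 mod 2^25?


3117406760 & 33554431 = 30399016

30399016


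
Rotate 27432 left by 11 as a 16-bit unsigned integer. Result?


Rotate 0b110101100101000 left by 11 (16-bit) = 0b100001101011001 = 17241

17241


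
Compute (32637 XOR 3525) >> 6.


Step 1: 32637 ^ 3525 = 29368
Step 2: 29368 >> 6 = 458

458


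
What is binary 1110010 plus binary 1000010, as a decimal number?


1110010 + 1000010 = 10110100 = 180

180


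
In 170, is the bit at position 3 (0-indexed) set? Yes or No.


0b10101010, bit 3 = 1. Yes

Yes


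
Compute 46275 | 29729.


0b1011010011000011 | 0b111010000100001 = 0b1111010011100011 = 62691

62691


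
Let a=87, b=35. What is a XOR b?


87 ^ 35 = 116

116


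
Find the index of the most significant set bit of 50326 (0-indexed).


0b1100010010010110. Highest set bit at position 15

15


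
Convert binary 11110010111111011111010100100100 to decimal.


11110010111111011111010100100100 in decimal = 4076729636

4076729636


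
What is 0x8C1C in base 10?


8C1C hex = 35868 decimal

35868


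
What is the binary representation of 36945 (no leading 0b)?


36945 = 1001000001010001 in binary

1001000001010001


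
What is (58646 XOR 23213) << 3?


Step 1: 58646 ^ 23213 = 49083
Step 2: 49083 << 3 = 392664

392664


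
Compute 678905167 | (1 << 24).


678905167 | (1 << 24) = 678905167 | 16777216 = 695682383

695682383


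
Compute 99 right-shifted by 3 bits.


0b1100011 >> 3 = 0b1100 = 12

12


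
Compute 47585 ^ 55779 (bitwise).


0b1011100111100001 ^ 0b1101100111100011 = 0b110000000000010 = 24578

24578


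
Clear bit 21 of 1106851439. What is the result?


1106851439 & ~(1 << 21) = 1104754287

1104754287


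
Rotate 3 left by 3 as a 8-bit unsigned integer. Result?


Rotate 0b11 left by 3 (8-bit) = 0b11000 = 24

24


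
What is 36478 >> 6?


0b1000111001111110 >> 6 = 0b1000111001 = 569

569


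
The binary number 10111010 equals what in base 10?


10111010 in decimal = 186

186


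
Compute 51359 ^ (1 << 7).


51359 ^ (1 << 7) = 51359 ^ 128 = 51231

51231


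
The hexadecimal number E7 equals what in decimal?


E7 hex = 231 decimal

231


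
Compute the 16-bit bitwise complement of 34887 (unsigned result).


~0b1000100001000111 = 0b111011110111000 = 30648 (16-bit unsigned)

30648


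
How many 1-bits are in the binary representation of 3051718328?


0b10110101111001011000011010111000 has 17 set bits

17


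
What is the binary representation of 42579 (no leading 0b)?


42579 = 1010011001010011 in binary

1010011001010011


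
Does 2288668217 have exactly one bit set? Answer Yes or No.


0b10001000011010100100111000111001. Multiple bits set => No

No


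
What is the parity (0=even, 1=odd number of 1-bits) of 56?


0b111000 has 3 ones => parity 1

1


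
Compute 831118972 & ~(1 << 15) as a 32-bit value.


831118972 & ~(1 << 15) = 831086204

831086204


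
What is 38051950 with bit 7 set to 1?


38051950 | (1 << 7) = 38051950 | 128 = 38052078

38052078


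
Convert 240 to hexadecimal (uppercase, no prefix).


240 = F0 hex

F0


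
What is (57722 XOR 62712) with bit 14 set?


Step 1: 57722 ^ 62712 = 5506
Step 2: 5506 | (1 << 14) = 5506 | 16384 = 21890

21890


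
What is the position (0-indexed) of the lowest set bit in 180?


0b10110100. Lowest set bit at position 2

2


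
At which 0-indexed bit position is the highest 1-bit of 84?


0b1010100. Highest set bit at position 6

6


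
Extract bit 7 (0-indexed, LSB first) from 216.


0b11011000, position 7 = 1

1


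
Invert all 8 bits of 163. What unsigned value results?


163 ^ 255 = 92

92


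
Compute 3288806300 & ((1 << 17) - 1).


3288806300 & 131071 = 78748

78748


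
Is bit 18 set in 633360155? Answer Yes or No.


0b100101110000000100111100011011, bit 18 = 0. No

No


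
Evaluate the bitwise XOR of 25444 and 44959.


0b110001101100100 ^ 0b1010111110011111 = 0b1100110011111011 = 52475

52475


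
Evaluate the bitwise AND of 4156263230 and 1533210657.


0b11110111101110111000101100111110 & 0b1011011011000101111000000100001 = 0b1010011001000101000000000100000 = 1394769952

1394769952


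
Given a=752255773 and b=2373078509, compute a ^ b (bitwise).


752255773 ^ 2373078509 = 2711932656

2711932656


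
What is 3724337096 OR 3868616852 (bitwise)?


0b11011101111111001101111111001000 | 0b11100110100101100110100010010100 = 0b11111111111111101111111111011100 = 4294901724

4294901724


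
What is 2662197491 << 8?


0b10011110101011011110100011110011 << 8 = 0b1001111010101101111010001111001100000000 = 681522557696

681522557696


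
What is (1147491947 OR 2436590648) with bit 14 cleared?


Step 1: 1147491947 | 2436590648 = 3581902459
Step 2: 3581902459 & ~(1 << 14) = 3581886075

3581886075


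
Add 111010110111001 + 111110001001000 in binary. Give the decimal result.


111010110111001 + 111110001001000 = 1111001000000001 = 61953

61953


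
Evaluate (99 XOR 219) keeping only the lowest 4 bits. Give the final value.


Step 1: 99 ^ 219 = 184
Step 2: 184 & 15 = 8

8


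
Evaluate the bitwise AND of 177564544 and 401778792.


0b1010100101010110101110000000 & 0b10111111100101010100001101000 = 0b10100100000010100000000000 = 43001856

43001856


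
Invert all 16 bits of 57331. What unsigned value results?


57331 ^ 65535 = 8204

8204


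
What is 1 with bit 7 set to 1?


1 | (1 << 7) = 1 | 128 = 129

129


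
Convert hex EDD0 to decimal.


EDD0 hex = 60880 decimal

60880


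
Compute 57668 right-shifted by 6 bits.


0b1110000101000100 >> 6 = 0b1110000101 = 901

901


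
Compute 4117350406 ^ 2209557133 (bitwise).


0b11110101011010011100100000000110 ^ 0b10000011101100110010101010001101 = 0b1110110110110101110001010001011 = 1994056331

1994056331


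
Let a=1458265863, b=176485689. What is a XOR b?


1458265863 ^ 176485689 = 1550821950

1550821950


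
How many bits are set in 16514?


0b100000010000010 has 3 set bits

3


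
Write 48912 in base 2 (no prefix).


48912 = 1011111100010000 in binary

1011111100010000


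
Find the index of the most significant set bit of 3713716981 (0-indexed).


0b11011101010110101101001011110101. Highest set bit at position 31

31


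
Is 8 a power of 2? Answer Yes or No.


0b1000. Only one bit set => Yes

Yes


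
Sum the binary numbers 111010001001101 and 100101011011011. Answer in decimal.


111010001001101 + 100101011011011 = 1011111100101000 = 48936

48936


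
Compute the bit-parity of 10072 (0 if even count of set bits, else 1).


0b10011101011000 has 7 ones => parity 1

1


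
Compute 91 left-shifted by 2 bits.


0b1011011 << 2 = 0b101101100 = 364

364


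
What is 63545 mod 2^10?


63545 & 1023 = 57

57


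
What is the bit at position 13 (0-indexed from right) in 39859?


0b1001101110110011, position 13 = 0

0


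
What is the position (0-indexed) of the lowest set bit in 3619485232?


0b11010111101111001111011000110000. Lowest set bit at position 4

4


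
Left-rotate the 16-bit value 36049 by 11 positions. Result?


Rotate 0b1000110011010001 left by 11 (16-bit) = 0b1000110001100110 = 35942

35942


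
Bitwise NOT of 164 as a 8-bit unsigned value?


~0b10100100 = 0b1011011 = 91 (8-bit unsigned)

91


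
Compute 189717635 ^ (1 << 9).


189717635 ^ (1 << 9) = 189717635 ^ 512 = 189718147

189718147


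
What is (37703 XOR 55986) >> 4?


Step 1: 37703 ^ 55986 = 18933
Step 2: 18933 >> 4 = 1183

1183


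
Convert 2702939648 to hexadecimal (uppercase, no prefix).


2702939648 = A11B9600 hex

A11B9600


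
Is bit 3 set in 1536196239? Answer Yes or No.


0b1011011100100000111111010001111, bit 3 = 1. Yes

Yes


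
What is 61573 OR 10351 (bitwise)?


0b1111000010000101 | 0b10100001101111 = 0b1111100011101111 = 63727

63727


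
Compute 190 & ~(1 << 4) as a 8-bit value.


190 & ~(1 << 4) = 174

174


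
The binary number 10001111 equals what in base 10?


10001111 in decimal = 143

143


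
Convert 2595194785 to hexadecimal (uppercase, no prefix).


2595194785 = 9AAF87A1 hex

9AAF87A1


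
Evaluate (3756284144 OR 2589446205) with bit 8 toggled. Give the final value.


Step 1: 3756284144 | 2589446205 = 3757562109
Step 2: 3757562109 ^ (1 << 8) = 3757562109 ^ 256 = 3757562365

3757562365


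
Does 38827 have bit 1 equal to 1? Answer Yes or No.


0b1001011110101011, bit 1 = 1. Yes

Yes


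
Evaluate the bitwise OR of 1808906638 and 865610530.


0b1101011110100011011100110001110 | 0b110011100110000010101100100010 = 0b1111011110110011011101110101110 = 2077866926

2077866926


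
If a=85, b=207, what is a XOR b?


85 ^ 207 = 154

154


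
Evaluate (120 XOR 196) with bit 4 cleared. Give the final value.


Step 1: 120 ^ 196 = 188
Step 2: 188 & ~(1 << 4) = 172

172


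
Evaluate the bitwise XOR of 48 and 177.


0b110000 ^ 0b10110001 = 0b10000001 = 129

129


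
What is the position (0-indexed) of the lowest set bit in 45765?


0b1011001011000101. Lowest set bit at position 0

0


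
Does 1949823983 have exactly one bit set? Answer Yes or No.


0b1110100001101111111001111101111. Multiple bits set => No

No


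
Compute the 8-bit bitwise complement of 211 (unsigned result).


~0b11010011 = 0b101100 = 44 (8-bit unsigned)

44


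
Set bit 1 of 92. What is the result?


92 | (1 << 1) = 92 | 2 = 94

94


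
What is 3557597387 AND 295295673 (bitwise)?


0b11010100000011001010000011001011 & 0b10001100110011101101010111001 = 0b10000000010001000000010001001 = 268992649

268992649


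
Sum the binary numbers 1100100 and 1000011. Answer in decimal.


1100100 + 1000011 = 10100111 = 167

167


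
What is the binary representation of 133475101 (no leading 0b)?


133475101 = 111111101001010101100011101 in binary

111111101001010101100011101


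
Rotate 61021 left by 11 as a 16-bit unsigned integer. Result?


Rotate 0b1110111001011101 left by 11 (16-bit) = 0b1110111101110010 = 61298

61298


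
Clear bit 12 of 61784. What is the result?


61784 & ~(1 << 12) = 57688

57688


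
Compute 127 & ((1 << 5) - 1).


127 & 31 = 31

31


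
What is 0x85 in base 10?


85 hex = 133 decimal

133


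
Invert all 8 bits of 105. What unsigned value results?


105 ^ 255 = 150

150


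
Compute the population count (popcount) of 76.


0b1001100 has 3 set bits

3


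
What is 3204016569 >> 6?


0b10111110111110010110100110111001 >> 6 = 0b10111110111110010110100110 = 50062758

50062758


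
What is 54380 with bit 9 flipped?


54380 ^ (1 << 9) = 54380 ^ 512 = 54892

54892


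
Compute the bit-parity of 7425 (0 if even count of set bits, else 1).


0b1110100000001 has 5 ones => parity 1

1


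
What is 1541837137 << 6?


0b1011011111001101001000101010001 << 6 = 0b1011011111001101001000101010001000000 = 98677576768

98677576768


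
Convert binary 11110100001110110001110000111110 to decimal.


11110100001110110001110000111110 in decimal = 4097514558

4097514558


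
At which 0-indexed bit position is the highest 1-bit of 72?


0b1001000. Highest set bit at position 6

6


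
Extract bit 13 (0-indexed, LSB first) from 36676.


0b1000111101000100, position 13 = 0

0


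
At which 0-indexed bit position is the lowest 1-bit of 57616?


0b1110000100010000. Lowest set bit at position 4

4


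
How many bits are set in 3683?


0b111001100011 has 7 set bits

7


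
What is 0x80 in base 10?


80 hex = 128 decimal

128


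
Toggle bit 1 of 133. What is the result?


133 ^ (1 << 1) = 133 ^ 2 = 135

135


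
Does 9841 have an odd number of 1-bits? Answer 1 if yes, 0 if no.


0b10011001110001 has 7 ones => parity 1

1


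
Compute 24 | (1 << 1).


24 | (1 << 1) = 24 | 2 = 26

26


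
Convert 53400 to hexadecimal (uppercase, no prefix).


53400 = D098 hex

D098


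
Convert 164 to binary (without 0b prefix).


164 = 10100100 in binary

10100100


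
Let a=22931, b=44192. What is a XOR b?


22931 ^ 44192 = 62771

62771


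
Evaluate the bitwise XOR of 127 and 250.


0b1111111 ^ 0b11111010 = 0b10000101 = 133

133


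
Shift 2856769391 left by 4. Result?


0b10101010010001101101011101101111 << 4 = 0b101010100100011011010111011011110000 = 45708310256

45708310256


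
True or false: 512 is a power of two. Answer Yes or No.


0b1000000000. Only one bit set => Yes

Yes


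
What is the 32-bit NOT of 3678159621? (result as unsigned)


~0b11011011001111000100001100000101 = 0b100100110000111011110011111010 = 616807674 (32-bit unsigned)

616807674


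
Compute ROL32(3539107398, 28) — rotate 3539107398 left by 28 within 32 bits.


Rotate 0b11010010111100100111111001000110 left by 28 (32-bit) = 0b1101101001011110010011111100100 = 1831806948

1831806948


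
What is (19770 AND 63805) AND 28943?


Step 1: 19770 & 63805 = 18744
Step 2: 18744 & 28943 = 16648

16648


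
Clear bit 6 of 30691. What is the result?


30691 & ~(1 << 6) = 30627

30627


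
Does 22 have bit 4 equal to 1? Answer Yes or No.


0b10110, bit 4 = 1. Yes

Yes


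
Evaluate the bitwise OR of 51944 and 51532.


0b1100101011101000 | 0b1100100101001100 = 0b1100101111101100 = 52204

52204


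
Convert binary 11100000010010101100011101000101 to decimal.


11100000010010101100011101000101 in decimal = 3762997061

3762997061


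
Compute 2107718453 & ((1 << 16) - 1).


2107718453 & 65535 = 15157

15157


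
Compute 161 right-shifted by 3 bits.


0b10100001 >> 3 = 0b10100 = 20

20


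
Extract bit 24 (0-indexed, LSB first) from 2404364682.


0b10001111010011111011000110001010, position 24 = 1

1


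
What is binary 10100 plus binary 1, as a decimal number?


10100 + 1 = 10101 = 21

21


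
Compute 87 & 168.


0b1010111 & 0b10101000 = 0b0 = 0

0


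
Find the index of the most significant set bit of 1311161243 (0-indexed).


0b1001110001001101011101110011011. Highest set bit at position 30

30


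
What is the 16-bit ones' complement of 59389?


59389 ^ 65535 = 6146

6146


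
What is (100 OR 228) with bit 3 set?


Step 1: 100 | 228 = 228
Step 2: 228 | (1 << 3) = 228 | 8 = 236

236


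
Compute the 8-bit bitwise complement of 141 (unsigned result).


~0b10001101 = 0b1110010 = 114 (8-bit unsigned)

114


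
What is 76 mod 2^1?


76 & 1 = 0

0


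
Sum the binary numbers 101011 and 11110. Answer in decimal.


101011 + 11110 = 1001001 = 73

73


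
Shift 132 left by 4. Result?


0b10000100 << 4 = 0b100001000000 = 2112

2112


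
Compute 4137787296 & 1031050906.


0b11110110101000011001111110100000 & 0b111101011101001001011010011010 = 0b110100001000001001011010000000 = 874550912

874550912


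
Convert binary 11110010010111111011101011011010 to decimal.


11110010010111111011101011011010 in decimal = 4066360026

4066360026


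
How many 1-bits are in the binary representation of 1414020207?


0b1010100010010000011110001101111 has 15 set bits

15


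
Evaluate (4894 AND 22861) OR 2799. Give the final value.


Step 1: 4894 & 22861 = 4364
Step 2: 4364 | 2799 = 7151

7151


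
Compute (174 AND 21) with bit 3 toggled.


Step 1: 174 & 21 = 4
Step 2: 4 ^ (1 << 3) = 4 ^ 8 = 12

12


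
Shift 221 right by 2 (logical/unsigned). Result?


0b11011101 >> 2 = 0b110111 = 55

55


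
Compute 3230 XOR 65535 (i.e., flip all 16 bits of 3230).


3230 ^ 65535 = 62305

62305


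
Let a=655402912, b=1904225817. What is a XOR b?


655402912 ^ 1904225817 = 1452313017

1452313017


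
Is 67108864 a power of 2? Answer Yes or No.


0b100000000000000000000000000. Only one bit set => Yes

Yes


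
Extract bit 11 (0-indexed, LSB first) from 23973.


0b101110110100101, position 11 = 1

1


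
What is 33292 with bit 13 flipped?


33292 ^ (1 << 13) = 33292 ^ 8192 = 41484

41484


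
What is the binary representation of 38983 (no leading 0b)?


38983 = 1001100001000111 in binary

1001100001000111


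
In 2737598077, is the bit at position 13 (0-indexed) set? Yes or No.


0b10100011001011000110111001111101, bit 13 = 1. Yes

Yes


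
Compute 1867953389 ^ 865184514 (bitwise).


0b1101111010101101011010011101101 ^ 0b110011100100011010101100000010 = 0b1011100110001110001111111101111 = 1556553711

1556553711


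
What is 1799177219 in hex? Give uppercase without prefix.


1799177219 = 6B3D4403 hex

6B3D4403


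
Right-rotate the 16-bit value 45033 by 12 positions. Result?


Rotate 0b1010111111101001 right by 12 (16-bit) = 0b1111111010011010 = 65178

65178


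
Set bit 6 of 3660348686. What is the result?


3660348686 | (1 << 6) = 3660348686 | 64 = 3660348750

3660348750


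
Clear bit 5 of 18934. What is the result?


18934 & ~(1 << 5) = 18902

18902


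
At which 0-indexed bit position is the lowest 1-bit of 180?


0b10110100. Lowest set bit at position 2

2


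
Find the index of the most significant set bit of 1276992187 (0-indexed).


0b1001100000111010101101010111011. Highest set bit at position 30

30


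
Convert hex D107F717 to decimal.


D107F717 hex = 3506960151 decimal

3506960151


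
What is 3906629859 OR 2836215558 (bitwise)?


0b11101000110110100111000011100011 | 0b10101001000011010011011100000110 = 0b11101001110111110111011111100111 = 3923736551

3923736551


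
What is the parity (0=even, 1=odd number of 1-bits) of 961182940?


0b111001010010100111110011011100 has 17 ones => parity 1

1


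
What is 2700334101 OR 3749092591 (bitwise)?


0b10100000111100111101010000010101 | 0b11011111011101101001110011101111 = 0b11111111111101111101110011111111 = 4294434047

4294434047


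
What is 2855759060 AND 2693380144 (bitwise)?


0b10101010001101110110110011010100 & 0b10100000100010011011100000110000 = 0b10100000000000010010100000010000 = 2684430352

2684430352


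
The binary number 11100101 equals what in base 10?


11100101 in decimal = 229

229


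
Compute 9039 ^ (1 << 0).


9039 ^ (1 << 0) = 9039 ^ 1 = 9038

9038


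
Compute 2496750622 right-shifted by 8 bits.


0b10010100110100010110010000011110 >> 8 = 0b100101001101000101100100 = 9752932

9752932


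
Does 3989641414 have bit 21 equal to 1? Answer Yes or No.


0b11101101110011010001100011000110, bit 21 = 0. No

No


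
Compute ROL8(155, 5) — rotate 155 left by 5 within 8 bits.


Rotate 0b10011011 left by 5 (8-bit) = 0b1110011 = 115

115


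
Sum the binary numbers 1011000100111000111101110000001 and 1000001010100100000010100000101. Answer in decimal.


1011000100111000111101110000001 + 1000001010100100000010100000101 = 10011001111011101000000010000110 = 2582544518

2582544518


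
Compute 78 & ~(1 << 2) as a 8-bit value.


78 & ~(1 << 2) = 74

74


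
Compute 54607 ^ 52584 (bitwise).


0b1101010101001111 ^ 0b1100110101101000 = 0b1100000100111 = 6183

6183


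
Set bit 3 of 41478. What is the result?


41478 | (1 << 3) = 41478 | 8 = 41486

41486


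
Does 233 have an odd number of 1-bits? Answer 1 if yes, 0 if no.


0b11101001 has 5 ones => parity 1

1


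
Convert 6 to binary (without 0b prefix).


6 = 110 in binary

110


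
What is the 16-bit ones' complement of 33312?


33312 ^ 65535 = 32223

32223


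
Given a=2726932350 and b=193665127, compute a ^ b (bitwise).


2726932350 ^ 193665127 = 2835527449

2835527449


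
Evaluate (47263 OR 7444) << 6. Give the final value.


Step 1: 47263 | 7444 = 48543
Step 2: 48543 << 6 = 3106752

3106752


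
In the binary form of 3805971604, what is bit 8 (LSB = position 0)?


0b11100010110110101000010010010100, position 8 = 0

0


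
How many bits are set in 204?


0b11001100 has 4 set bits

4


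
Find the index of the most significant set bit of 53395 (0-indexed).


0b1101000010010011. Highest set bit at position 15

15


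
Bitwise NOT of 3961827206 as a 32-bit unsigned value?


~0b11101100001001001010111110000110 = 0b10011110110110101000001111001 = 333140089 (32-bit unsigned)

333140089


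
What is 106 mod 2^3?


106 & 7 = 2

2


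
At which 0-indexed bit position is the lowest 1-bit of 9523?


0b10010100110011. Lowest set bit at position 0

0


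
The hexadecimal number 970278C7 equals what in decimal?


970278C7 hex = 2533521607 decimal

2533521607


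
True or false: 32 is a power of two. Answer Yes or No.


0b100000. Only one bit set => Yes

Yes


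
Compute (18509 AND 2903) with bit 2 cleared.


Step 1: 18509 & 2903 = 2117
Step 2: 2117 & ~(1 << 2) = 2113

2113


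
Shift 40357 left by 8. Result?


0b1001110110100101 << 8 = 0b100111011010010100000000 = 10331392

10331392


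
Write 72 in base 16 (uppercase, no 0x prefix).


72 = 48 hex

48


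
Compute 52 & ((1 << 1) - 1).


52 & 1 = 0

0


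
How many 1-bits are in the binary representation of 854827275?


0b110010111100111010000100001011 has 15 set bits

15


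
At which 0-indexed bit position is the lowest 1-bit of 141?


0b10001101. Lowest set bit at position 0

0


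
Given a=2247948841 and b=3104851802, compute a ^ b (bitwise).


2247948841 ^ 3104851802 = 1022147955

1022147955


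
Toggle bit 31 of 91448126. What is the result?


91448126 ^ (1 << 31) = 91448126 ^ 2147483648 = 2238931774

2238931774


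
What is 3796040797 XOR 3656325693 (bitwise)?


0b11100010010000101111110001011101 ^ 0b11011001111011110001101000111101 = 0b111011101011011110011001100000 = 1001252448

1001252448


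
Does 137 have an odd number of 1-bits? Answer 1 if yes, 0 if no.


0b10001001 has 3 ones => parity 1

1


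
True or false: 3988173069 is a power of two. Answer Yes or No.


0b11101101101101101011000100001101. Multiple bits set => No

No


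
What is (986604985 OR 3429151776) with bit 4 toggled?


Step 1: 986604985 | 3429151776 = 4277073337
Step 2: 4277073337 ^ (1 << 4) = 4277073337 ^ 16 = 4277073321

4277073321


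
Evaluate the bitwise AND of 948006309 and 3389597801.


0b111000100000010110110110100101 & 0b11001010000010010010100001101001 = 0b1000000000010010100000100001 = 134293537

134293537


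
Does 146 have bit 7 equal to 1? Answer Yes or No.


0b10010010, bit 7 = 1. Yes

Yes


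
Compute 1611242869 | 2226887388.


0b1100000000010011001110101110101 | 0b10000100101110111001101011011100 = 0b11100100101110111001111111111101 = 3837501437

3837501437


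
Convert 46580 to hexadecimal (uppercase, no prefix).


46580 = B5F4 hex

B5F4


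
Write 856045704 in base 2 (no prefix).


856045704 = 110011000001100011100010001000 in binary

110011000001100011100010001000


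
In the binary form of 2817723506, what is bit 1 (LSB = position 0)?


0b10100111111100110000110001110010, position 1 = 1

1


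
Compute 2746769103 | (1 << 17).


2746769103 | (1 << 17) = 2746769103 | 131072 = 2746900175

2746900175


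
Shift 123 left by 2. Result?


0b1111011 << 2 = 0b111101100 = 492

492


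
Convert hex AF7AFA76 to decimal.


AF7AFA76 hex = 2944072310 decimal

2944072310


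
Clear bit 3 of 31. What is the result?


31 & ~(1 << 3) = 23

23


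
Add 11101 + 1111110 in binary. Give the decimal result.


11101 + 1111110 = 10011011 = 155

155


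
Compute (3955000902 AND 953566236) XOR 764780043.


Step 1: 3955000902 & 953566236 = 680788996
Step 2: 680788996 ^ 764780043 = 83991055

83991055


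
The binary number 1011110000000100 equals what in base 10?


1011110000000100 in decimal = 48132

48132


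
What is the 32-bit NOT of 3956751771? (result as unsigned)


~0b11101011110101110011110110011011 = 0b10100001010001100001001100100 = 338215524 (32-bit unsigned)

338215524


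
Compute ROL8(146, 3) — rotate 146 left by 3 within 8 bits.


Rotate 0b10010010 left by 3 (8-bit) = 0b10010100 = 148

148


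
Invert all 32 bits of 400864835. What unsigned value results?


400864835 ^ 4294967295 = 3894102460

3894102460


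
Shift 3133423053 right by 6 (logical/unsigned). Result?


0b10111010110001000011110111001101 >> 6 = 0b10111010110001000011110111 = 48959735

48959735


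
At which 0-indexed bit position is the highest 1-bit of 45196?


0b1011000010001100. Highest set bit at position 15

15


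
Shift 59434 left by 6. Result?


0b1110100000101010 << 6 = 0b1110100000101010000000 = 3803776

3803776


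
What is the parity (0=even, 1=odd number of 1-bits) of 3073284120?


0b10110111001011101001100000011000 has 15 ones => parity 1

1


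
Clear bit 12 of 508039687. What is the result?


508039687 & ~(1 << 12) = 508035591

508035591


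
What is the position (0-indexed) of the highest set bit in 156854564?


0b1001010110010110100100100100. Highest set bit at position 27

27


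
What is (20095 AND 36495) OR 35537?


Step 1: 20095 & 36495 = 3599
Step 2: 3599 | 35537 = 36575

36575


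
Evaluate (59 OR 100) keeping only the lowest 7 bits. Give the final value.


Step 1: 59 | 100 = 127
Step 2: 127 & 127 = 127

127


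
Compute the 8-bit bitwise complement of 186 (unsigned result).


~0b10111010 = 0b1000101 = 69 (8-bit unsigned)

69


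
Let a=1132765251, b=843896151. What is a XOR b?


1132765251 ^ 843896151 = 1908962580

1908962580


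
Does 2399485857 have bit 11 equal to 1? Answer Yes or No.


0b10001111000001010011111110100001, bit 11 = 1. Yes

Yes


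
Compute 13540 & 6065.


0b11010011100100 & 0b1011110110001 = 0b1010010100000 = 5280

5280


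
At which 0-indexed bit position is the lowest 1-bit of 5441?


0b1010101000001. Lowest set bit at position 0

0


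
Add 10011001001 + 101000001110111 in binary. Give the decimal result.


10011001001 + 101000001110111 = 101010101000000 = 21824

21824


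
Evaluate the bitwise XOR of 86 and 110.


0b1010110 ^ 0b1101110 = 0b111000 = 56

56


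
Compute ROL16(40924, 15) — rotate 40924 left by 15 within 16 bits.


Rotate 0b1001111111011100 left by 15 (16-bit) = 0b100111111101110 = 20462

20462


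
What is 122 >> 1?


0b1111010 >> 1 = 0b111101 = 61

61


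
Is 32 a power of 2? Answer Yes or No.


0b100000. Only one bit set => Yes

Yes


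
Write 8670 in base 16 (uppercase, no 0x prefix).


8670 = 21DE hex

21DE


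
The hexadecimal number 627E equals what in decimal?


627E hex = 25214 decimal

25214


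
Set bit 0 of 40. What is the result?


40 | (1 << 0) = 40 | 1 = 41

41


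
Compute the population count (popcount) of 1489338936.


0b1011000110001011000001000111000 has 12 set bits

12


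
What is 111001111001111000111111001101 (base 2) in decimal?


111001111001111000111111001101 in decimal = 971476941

971476941


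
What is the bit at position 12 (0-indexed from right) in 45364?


0b1011000100110100, position 12 = 1

1


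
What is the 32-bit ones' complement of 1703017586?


1703017586 ^ 4294967295 = 2591949709

2591949709


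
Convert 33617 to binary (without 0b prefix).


33617 = 1000001101010001 in binary

1000001101010001


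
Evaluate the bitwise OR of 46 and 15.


0b101110 | 0b1111 = 0b101111 = 47

47


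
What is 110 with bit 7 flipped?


110 ^ (1 << 7) = 110 ^ 128 = 238

238


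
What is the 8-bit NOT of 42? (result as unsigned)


~0b101010 = 0b11010101 = 213 (8-bit unsigned)

213
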